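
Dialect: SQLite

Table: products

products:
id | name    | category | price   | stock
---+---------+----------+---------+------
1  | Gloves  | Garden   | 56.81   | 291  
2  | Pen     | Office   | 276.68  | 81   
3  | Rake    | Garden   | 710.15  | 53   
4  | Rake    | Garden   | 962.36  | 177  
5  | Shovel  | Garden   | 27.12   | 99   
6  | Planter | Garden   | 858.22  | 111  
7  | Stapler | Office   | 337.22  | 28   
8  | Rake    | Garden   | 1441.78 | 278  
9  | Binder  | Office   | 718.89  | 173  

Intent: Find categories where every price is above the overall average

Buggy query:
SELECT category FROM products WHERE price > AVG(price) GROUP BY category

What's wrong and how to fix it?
Bug: AVG() is an aggregate; it can't sit directly in WHERE

Fix: Compute the overall average in a scalar subquery and compare each group's MIN against it in HAVING

Corrected query:
SELECT category FROM products GROUP BY category HAVING MIN(price) > (SELECT AVG(price) FROM products)

Result:
(no rows)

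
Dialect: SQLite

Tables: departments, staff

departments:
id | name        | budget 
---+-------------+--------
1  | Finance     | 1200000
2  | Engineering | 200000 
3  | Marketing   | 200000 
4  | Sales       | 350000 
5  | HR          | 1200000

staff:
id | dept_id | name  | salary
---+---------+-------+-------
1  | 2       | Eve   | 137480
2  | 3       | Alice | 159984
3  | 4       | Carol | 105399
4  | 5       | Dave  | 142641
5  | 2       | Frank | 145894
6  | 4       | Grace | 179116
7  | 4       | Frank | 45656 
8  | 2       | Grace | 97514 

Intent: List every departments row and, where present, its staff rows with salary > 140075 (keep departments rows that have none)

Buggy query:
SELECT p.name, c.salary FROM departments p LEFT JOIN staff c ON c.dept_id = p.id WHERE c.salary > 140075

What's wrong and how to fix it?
Bug: A WHERE condition on the right-hand table after LEFT JOIN drops unmatched parents

Fix: Move the right-table condition into the ON clause so unmatched parents are kept

Corrected query:
SELECT p.name, c.salary FROM departments p LEFT JOIN staff c ON c.dept_id = p.id AND c.salary > 140075

Result:
name        | salary
------------+-------
Finance     | NULL  
Engineering | 145894
Marketing   | 159984
Sales       | 179116
HR          | 142641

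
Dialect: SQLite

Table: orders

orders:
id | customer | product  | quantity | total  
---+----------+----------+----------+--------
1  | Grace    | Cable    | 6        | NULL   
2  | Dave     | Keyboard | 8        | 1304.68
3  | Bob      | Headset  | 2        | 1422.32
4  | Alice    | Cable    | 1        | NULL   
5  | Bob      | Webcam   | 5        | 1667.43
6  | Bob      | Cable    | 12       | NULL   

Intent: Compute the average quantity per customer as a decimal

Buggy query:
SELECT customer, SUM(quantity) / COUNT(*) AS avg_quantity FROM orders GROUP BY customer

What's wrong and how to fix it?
Bug: SUM(quantity) and COUNT(*) are both integers; the division truncates the fractional part

Fix: Cast one side to REAL so the division keeps the fractional part

Corrected query:
SELECT customer, SUM(quantity) * 1.0 / COUNT(*) AS avg_quantity FROM orders GROUP BY customer

Result:
customer | avg_quantity
---------+-------------
Alice    | 1           
Bob      | 6.333333    
Dave     | 8           
Grace    | 6           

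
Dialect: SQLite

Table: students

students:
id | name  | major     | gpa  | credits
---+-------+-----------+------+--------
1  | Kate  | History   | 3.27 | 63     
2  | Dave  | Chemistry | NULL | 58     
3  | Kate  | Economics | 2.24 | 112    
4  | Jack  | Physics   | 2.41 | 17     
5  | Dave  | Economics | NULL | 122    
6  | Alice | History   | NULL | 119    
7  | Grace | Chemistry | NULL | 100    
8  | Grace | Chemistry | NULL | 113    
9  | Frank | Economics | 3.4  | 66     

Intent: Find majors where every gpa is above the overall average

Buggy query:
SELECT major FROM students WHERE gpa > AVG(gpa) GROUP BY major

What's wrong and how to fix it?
Bug: AVG() is an aggregate; it can't sit directly in WHERE

Fix: Compute the overall average in a scalar subquery and compare each group's MIN against it in HAVING

Corrected query:
SELECT major FROM students GROUP BY major HAVING MIN(gpa) > (SELECT AVG(gpa) FROM students)

Result:
major  
-------
History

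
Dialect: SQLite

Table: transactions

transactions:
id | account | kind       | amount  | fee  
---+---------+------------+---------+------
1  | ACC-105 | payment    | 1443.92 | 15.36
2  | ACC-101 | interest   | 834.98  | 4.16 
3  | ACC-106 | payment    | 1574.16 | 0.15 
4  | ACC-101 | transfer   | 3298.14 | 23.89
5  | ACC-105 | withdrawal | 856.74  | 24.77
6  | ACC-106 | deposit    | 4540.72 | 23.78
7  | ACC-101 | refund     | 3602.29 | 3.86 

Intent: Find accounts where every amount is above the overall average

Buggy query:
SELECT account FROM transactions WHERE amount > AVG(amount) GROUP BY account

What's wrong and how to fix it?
Bug: AVG() is an aggregate; it can't sit directly in WHERE

Fix: Compute the overall average in a scalar subquery and compare each group's MIN against it in HAVING

Corrected query:
SELECT account FROM transactions GROUP BY account HAVING MIN(amount) > (SELECT AVG(amount) FROM transactions)

Result:
(no rows)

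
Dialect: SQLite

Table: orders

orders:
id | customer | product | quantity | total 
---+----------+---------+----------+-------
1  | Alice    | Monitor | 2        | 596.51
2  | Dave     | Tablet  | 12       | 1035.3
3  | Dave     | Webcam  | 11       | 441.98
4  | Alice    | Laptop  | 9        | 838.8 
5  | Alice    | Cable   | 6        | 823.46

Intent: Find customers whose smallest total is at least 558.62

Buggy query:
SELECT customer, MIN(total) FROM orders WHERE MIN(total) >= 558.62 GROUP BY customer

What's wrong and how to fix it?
Bug: Aggregates like MIN are computed per group after WHERE runs

Fix: Use HAVING for the per-group MIN condition

Corrected query:
SELECT customer, MIN(total) FROM orders GROUP BY customer HAVING MIN(total) >= 558.62

Result:
customer | MIN(total)
---------+-----------
Alice    | 596.51    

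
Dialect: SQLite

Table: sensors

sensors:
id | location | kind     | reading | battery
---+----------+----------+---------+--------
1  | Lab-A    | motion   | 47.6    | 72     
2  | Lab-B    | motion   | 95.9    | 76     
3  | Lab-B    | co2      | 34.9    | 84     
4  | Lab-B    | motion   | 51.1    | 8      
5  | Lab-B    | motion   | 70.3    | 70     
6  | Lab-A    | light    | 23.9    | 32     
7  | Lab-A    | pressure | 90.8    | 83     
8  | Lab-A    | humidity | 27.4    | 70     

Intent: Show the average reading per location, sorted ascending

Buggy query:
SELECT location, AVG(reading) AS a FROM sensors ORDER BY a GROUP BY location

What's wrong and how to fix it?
Bug: ORDER BY appears before GROUP BY; SQL clause order requires GROUP BY first

Fix: Reorder: SELECT … FROM … GROUP BY … ORDER BY …

Corrected query:
SELECT location, AVG(reading) AS a FROM sensors GROUP BY location ORDER BY a

Result:
location | a     
---------+-------
Lab-A    | 47.425
Lab-B    | 63.05 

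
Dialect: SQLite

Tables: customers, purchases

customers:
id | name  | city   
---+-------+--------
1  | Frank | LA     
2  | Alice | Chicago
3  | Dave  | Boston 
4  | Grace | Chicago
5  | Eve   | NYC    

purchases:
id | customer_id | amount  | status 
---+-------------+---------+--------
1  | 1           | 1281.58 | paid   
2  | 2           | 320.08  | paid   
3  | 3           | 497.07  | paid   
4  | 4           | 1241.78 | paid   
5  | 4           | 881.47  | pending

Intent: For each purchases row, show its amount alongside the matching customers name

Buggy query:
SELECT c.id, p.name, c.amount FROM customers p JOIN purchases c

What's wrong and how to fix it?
Bug: Missing join condition: each purchases row is matched to all customers rows instead of just its own

Fix: Add ON c.customer_id = p.id to the JOIN

Corrected query:
SELECT c.id, p.name, c.amount FROM customers p JOIN purchases c ON c.customer_id = p.id

Result:
id | name  | amount 
---+-------+--------
1  | Frank | 1281.58
2  | Alice | 320.08 
3  | Dave  | 497.07 
4  | Grace | 1241.78
5  | Grace | 881.47 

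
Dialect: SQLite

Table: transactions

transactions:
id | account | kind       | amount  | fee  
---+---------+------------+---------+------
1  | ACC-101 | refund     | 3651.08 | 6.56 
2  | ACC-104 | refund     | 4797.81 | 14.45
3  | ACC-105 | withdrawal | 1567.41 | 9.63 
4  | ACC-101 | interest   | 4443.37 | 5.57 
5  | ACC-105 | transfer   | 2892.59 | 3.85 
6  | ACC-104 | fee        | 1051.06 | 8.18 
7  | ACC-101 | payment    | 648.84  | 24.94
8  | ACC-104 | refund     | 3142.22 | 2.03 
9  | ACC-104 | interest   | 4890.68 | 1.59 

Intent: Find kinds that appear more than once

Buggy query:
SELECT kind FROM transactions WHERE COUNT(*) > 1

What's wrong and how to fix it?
Bug: COUNT(*) is an aggregate and cannot be used in WHERE

Fix: Group first, then use HAVING for the count condition

Corrected query:
SELECT kind FROM transactions GROUP BY kind HAVING COUNT(*) > 1

Result:
kind    
--------
interest
refund  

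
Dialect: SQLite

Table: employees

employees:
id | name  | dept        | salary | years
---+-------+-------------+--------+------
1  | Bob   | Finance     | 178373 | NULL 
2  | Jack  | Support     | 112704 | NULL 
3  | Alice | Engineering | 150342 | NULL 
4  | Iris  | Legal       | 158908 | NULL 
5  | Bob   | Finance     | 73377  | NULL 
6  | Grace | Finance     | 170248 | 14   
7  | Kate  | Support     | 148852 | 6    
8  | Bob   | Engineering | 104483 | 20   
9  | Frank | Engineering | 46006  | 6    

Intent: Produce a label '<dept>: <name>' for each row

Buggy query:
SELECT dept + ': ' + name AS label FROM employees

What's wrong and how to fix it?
Bug: SQLite uses || for string concatenation; + coerces text to numbers (yielding 0)

Fix: Replace + with || to concatenate text

Corrected query:
SELECT dept || ': ' || name AS label FROM employees

Result:
label             
------------------
Finance: Bob      
Support: Jack     
Engineering: Alice
Legal: Iris       
Finance: Bob      
Finance: Grace    
Support: Kate     
Engineering: Bob  
Engineering: Frank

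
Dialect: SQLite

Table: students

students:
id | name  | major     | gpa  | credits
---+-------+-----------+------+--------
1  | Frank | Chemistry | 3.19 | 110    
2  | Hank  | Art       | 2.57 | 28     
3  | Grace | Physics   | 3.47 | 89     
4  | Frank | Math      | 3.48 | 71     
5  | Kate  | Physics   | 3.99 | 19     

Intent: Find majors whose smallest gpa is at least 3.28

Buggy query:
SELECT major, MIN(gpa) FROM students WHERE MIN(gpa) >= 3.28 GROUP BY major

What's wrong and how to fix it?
Bug: MIN() in WHERE is a misuse of aggregate

Fix: Replace WHERE with HAVING after the GROUP BY

Corrected query:
SELECT major, MIN(gpa) FROM students GROUP BY major HAVING MIN(gpa) >= 3.28

Result:
major   | MIN(gpa)
--------+---------
Math    | 3.48    
Physics | 3.47    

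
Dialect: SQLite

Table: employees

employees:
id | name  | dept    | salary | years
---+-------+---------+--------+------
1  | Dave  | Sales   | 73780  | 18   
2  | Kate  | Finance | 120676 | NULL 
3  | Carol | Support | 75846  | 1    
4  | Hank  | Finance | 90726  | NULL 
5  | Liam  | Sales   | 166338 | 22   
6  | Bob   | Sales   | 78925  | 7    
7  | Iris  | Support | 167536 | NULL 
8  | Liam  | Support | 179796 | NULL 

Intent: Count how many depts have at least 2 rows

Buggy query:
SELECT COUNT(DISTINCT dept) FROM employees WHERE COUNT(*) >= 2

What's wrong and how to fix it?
Bug: WHERE filters individual rows, not groups, so a group-level COUNT is invalid there

Fix: Group first with HAVING COUNT(*) >= 2, then COUNT the resulting groups

Corrected query:
SELECT COUNT(*) FROM (SELECT dept FROM employees GROUP BY dept HAVING COUNT(*) >= 2)

Result:
COUNT(*)
--------
3       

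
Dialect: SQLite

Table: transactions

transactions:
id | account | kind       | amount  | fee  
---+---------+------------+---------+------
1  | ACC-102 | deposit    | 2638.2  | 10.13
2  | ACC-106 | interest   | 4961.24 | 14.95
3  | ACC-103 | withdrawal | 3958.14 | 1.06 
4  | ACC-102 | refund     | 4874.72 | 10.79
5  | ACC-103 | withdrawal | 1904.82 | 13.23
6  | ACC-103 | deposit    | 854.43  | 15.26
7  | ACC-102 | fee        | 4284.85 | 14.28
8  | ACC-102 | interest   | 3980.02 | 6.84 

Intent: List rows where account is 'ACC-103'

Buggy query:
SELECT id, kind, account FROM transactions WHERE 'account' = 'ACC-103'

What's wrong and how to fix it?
Bug: Single quotes denote string literals in SQL; the column name is being compared as a constant string

Fix: Reference the column as account without single quotes

Corrected query:
SELECT id, kind, account FROM transactions WHERE account = 'ACC-103'

Result:
id | kind       | account
---+------------+--------
3  | withdrawal | ACC-103
5  | withdrawal | ACC-103
6  | deposit    | ACC-103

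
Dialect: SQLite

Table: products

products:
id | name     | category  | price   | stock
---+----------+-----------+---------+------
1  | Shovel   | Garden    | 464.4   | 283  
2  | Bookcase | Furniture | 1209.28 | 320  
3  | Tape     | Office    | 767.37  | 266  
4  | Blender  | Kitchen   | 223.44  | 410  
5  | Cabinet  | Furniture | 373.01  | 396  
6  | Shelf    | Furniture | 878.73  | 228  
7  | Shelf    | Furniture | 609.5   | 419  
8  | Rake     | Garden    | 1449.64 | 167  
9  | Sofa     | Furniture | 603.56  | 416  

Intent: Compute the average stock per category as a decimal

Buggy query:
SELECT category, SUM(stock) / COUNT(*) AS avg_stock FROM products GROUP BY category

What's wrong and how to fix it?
Bug: SUM(stock) and COUNT(*) are both integers; the division truncates the fractional part

Fix: Cast one side to REAL so the division keeps the fractional part

Corrected query:
SELECT category, SUM(stock) * 1.0 / COUNT(*) AS avg_stock FROM products GROUP BY category

Result:
category  | avg_stock
----------+----------
Furniture | 355.8    
Garden    | 225      
Kitchen   | 410      
Office    | 266      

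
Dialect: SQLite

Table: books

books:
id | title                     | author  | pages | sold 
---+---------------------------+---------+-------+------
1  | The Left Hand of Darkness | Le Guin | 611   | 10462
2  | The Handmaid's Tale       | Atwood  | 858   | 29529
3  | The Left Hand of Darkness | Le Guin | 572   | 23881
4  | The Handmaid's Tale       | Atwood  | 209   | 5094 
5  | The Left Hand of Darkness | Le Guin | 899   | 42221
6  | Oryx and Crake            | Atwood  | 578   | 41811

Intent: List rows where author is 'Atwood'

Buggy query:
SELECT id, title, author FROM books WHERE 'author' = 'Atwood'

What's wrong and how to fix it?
Bug: 'author' in single quotes is a string literal, not the column; the comparison is literal-vs-literal and never true

Fix: Reference the column as author without single quotes

Corrected query:
SELECT id, title, author FROM books WHERE author = 'Atwood'

Result:
id | title               | author
---+---------------------+-------
2  | The Handmaid's Tale | Atwood
4  | The Handmaid's Tale | Atwood
6  | Oryx and Crake      | Atwood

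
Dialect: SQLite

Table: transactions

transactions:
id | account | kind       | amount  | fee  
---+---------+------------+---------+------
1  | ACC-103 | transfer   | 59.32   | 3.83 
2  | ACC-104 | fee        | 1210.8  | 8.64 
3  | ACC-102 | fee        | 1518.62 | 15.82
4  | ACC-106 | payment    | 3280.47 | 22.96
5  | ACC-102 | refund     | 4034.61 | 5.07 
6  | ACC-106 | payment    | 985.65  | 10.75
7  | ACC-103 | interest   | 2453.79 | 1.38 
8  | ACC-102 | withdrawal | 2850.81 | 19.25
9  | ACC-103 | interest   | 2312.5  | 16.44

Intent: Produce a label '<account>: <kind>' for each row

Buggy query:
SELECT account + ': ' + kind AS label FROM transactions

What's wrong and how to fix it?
Bug: SQLite uses || for string concatenation; + coerces text to numbers (yielding 0)

Fix: Use the || operator for string concatenation

Corrected query:
SELECT account || ': ' || kind AS label FROM transactions

Result:
label              
-------------------
ACC-103: transfer  
ACC-104: fee       
ACC-102: fee       
ACC-106: payment   
ACC-102: refund    
ACC-106: payment   
ACC-103: interest  
ACC-102: withdrawal
ACC-103: interest  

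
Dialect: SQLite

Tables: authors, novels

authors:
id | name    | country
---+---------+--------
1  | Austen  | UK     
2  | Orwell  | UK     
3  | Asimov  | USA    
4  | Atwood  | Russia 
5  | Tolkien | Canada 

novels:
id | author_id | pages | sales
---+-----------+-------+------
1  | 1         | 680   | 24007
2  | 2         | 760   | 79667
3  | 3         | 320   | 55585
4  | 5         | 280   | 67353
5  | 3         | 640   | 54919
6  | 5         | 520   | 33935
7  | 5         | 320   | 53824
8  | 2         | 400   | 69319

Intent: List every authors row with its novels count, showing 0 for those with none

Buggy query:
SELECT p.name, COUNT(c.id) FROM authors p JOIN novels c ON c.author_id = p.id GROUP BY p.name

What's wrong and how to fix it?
Bug: An inner join excludes parents with zero children

Fix: Use LEFT JOIN so parents without children still appear (COUNT(c.id) gives 0)

Corrected query:
SELECT p.name, COUNT(c.id) FROM authors p LEFT JOIN novels c ON c.author_id = p.id GROUP BY p.name

Result:
name    | COUNT(c.id)
--------+------------
Asimov  | 2          
Atwood  | 0          
Austen  | 1          
Orwell  | 2          
Tolkien | 3          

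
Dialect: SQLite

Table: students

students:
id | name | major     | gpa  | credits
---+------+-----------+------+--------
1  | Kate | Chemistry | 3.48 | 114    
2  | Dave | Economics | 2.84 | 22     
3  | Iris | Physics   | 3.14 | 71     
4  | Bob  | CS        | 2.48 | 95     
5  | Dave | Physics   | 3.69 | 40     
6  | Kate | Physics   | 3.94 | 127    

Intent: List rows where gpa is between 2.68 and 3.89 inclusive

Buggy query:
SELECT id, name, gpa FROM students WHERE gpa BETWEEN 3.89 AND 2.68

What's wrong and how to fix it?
Bug: The bounds are reversed; BETWEEN a AND b requires a <= b to match anything

Fix: Write BETWEEN 2.68 AND 3.89

Corrected query:
SELECT id, name, gpa FROM students WHERE gpa BETWEEN 2.68 AND 3.89

Result:
id | name | gpa 
---+------+-----
1  | Kate | 3.48
2  | Dave | 2.84
3  | Iris | 3.14
5  | Dave | 3.69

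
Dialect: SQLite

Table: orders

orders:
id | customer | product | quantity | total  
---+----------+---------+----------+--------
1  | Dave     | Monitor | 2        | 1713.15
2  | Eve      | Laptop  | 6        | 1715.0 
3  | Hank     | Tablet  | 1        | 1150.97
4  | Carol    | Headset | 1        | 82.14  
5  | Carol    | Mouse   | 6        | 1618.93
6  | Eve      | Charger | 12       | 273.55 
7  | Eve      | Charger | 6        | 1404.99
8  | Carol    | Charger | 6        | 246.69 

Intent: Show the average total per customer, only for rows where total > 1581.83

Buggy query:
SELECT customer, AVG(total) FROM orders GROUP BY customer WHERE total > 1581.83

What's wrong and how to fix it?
Bug: Row-level WHERE must come before GROUP BY in the clause order

Fix: Place WHERE between FROM and GROUP BY

Corrected query:
SELECT customer, AVG(total) FROM orders WHERE total > 1581.83 GROUP BY customer

Result:
customer | AVG(total)
---------+-----------
Carol    | 1618.93   
Dave     | 1713.15   
Eve      | 1715      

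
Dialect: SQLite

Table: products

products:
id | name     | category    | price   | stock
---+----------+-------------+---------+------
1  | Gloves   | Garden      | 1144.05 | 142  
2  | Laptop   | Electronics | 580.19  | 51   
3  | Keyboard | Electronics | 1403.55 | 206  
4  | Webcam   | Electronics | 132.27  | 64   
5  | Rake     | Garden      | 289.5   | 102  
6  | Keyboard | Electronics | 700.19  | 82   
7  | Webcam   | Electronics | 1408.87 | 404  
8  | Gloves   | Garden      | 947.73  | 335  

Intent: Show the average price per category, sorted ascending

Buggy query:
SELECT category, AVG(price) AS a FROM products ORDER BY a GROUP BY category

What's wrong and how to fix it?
Bug: ORDER BY appears before GROUP BY; SQL clause order requires GROUP BY first

Fix: Move ORDER BY to the end, after GROUP BY

Corrected query:
SELECT category, AVG(price) AS a FROM products GROUP BY category ORDER BY a

Result:
category    | a      
------------+--------
Garden      | 793.76 
Electronics | 845.014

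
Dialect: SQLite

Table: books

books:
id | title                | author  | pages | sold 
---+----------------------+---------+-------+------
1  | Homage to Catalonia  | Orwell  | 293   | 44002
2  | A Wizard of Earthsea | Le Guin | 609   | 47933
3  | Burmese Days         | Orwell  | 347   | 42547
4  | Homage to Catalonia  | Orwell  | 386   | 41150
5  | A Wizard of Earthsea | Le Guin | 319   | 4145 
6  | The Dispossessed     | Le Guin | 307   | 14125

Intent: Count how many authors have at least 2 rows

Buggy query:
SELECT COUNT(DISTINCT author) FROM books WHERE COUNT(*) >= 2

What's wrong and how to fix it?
Bug: COUNT(*) cannot appear in WHERE; the per-group count doesn't exist yet

Fix: Use a subquery that GROUPs and filters with HAVING, then count its rows

Corrected query:
SELECT COUNT(*) FROM (SELECT author FROM books GROUP BY author HAVING COUNT(*) >= 2)

Result:
COUNT(*)
--------
2       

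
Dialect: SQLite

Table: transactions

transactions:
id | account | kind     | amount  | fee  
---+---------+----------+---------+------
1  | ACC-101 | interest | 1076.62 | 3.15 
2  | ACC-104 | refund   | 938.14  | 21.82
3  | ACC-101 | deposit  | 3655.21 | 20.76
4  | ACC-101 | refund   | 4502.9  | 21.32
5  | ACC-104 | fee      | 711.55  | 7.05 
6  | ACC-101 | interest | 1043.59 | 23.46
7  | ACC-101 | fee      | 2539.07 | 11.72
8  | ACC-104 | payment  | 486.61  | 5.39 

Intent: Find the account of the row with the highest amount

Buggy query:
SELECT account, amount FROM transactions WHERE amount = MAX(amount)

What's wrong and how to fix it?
Bug: MAX(amount) is an aggregate and cannot be used directly in WHERE

Fix: Wrap MAX in a scalar subquery so WHERE compares against a single value

Corrected query:
SELECT account, amount FROM transactions WHERE amount = (SELECT MAX(amount) FROM transactions)

Result:
account | amount
--------+-------
ACC-101 | 4502.9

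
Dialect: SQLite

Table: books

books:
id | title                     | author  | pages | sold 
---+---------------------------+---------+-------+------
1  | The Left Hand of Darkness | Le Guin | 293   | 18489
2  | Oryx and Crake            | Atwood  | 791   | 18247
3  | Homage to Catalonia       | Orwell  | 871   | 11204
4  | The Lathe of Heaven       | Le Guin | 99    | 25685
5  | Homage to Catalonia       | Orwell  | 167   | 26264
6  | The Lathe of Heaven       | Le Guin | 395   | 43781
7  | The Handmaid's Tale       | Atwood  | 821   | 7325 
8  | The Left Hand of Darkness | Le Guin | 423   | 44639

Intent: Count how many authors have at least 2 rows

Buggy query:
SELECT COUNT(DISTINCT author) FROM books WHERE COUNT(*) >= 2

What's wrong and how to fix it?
Bug: WHERE filters individual rows, not groups, so a group-level COUNT is invalid there

Fix: Use a subquery that GROUPs and filters with HAVING, then count its rows

Corrected query:
SELECT COUNT(*) FROM (SELECT author FROM books GROUP BY author HAVING COUNT(*) >= 2)

Result:
COUNT(*)
--------
3       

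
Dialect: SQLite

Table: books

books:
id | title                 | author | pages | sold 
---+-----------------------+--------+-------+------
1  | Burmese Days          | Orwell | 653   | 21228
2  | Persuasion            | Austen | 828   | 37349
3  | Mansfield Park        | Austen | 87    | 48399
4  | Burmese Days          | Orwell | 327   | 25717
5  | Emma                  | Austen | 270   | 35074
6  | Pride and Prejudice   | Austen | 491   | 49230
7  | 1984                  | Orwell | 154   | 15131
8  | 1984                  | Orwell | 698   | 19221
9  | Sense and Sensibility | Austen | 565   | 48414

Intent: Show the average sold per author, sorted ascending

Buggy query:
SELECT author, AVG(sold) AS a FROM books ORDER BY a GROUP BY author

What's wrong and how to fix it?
Bug: GROUP BY must precede ORDER BY

Fix: Reorder: SELECT … FROM … GROUP BY … ORDER BY …

Corrected query:
SELECT author, AVG(sold) AS a FROM books GROUP BY author ORDER BY a

Result:
author | a       
-------+---------
Orwell | 20324.25
Austen | 43693.2 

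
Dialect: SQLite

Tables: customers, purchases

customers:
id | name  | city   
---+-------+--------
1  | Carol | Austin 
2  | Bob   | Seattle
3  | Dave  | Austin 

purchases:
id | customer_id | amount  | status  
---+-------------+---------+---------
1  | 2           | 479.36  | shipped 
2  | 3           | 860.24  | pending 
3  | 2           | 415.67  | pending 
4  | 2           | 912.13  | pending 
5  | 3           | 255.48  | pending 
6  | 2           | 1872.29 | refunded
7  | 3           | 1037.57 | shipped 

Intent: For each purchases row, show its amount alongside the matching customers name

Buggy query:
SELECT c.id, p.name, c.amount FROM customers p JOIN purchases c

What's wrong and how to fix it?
Bug: Missing join condition: each purchases row is matched to all customers rows instead of just its own

Fix: Specify the join condition linking the foreign key to the parent id

Corrected query:
SELECT c.id, p.name, c.amount FROM customers p JOIN purchases c ON c.customer_id = p.id

Result:
id | name | amount 
---+------+--------
1  | Bob  | 479.36 
2  | Dave | 860.24 
3  | Bob  | 415.67 
4  | Bob  | 912.13 
5  | Dave | 255.48 
6  | Bob  | 1872.29
7  | Dave | 1037.57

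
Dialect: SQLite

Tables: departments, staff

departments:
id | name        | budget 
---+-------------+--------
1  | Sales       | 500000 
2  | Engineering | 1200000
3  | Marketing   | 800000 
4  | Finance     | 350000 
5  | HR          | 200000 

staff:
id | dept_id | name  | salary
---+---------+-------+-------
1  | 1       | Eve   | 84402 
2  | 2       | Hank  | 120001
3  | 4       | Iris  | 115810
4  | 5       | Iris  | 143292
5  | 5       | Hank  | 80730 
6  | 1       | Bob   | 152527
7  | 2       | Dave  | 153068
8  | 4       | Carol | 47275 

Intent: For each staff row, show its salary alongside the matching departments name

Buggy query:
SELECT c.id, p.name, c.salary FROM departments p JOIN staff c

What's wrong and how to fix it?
Bug: Missing join condition: each staff row is matched to all departments rows instead of just its own

Fix: Specify the join condition linking the foreign key to the parent id

Corrected query:
SELECT c.id, p.name, c.salary FROM departments p JOIN staff c ON c.dept_id = p.id

Result:
id | name        | salary
---+-------------+-------
1  | Sales       | 84402 
2  | Engineering | 120001
3  | Finance     | 115810
4  | HR          | 143292
5  | HR          | 80730 
6  | Sales       | 152527
7  | Engineering | 153068
8  | Finance     | 47275 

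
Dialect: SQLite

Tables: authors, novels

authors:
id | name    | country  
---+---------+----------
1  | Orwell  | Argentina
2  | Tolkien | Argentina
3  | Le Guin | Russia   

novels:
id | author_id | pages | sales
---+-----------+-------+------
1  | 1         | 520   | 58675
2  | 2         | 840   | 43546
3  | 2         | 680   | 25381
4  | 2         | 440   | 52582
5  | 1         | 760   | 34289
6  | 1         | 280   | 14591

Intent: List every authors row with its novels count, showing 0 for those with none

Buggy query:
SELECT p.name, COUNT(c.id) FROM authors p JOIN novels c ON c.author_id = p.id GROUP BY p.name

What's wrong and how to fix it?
Bug: An inner join excludes parents with zero children

Fix: Use LEFT JOIN so parents without children still appear (COUNT(c.id) gives 0)

Corrected query:
SELECT p.name, COUNT(c.id) FROM authors p LEFT JOIN novels c ON c.author_id = p.id GROUP BY p.name

Result:
name    | COUNT(c.id)
--------+------------
Le Guin | 0          
Orwell  | 3          
Tolkien | 3          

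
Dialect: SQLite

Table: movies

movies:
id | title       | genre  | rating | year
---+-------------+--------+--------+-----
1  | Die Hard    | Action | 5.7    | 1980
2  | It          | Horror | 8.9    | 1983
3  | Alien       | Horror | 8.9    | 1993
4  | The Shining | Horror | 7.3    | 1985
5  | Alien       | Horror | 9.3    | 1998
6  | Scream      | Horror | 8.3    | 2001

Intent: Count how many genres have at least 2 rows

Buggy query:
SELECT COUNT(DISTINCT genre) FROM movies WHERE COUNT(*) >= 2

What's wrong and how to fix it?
Bug: COUNT(*) cannot appear in WHERE; the per-group count doesn't exist yet

Fix: Use a subquery that GROUPs and filters with HAVING, then count its rows

Corrected query:
SELECT COUNT(*) FROM (SELECT genre FROM movies GROUP BY genre HAVING COUNT(*) >= 2)

Result:
COUNT(*)
--------
1       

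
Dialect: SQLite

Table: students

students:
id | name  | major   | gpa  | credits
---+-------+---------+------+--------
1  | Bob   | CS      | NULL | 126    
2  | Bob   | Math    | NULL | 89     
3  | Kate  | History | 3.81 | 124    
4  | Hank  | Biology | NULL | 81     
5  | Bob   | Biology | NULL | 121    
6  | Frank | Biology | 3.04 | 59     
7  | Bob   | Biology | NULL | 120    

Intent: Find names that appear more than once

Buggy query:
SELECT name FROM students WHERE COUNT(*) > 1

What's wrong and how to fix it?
Bug: WHERE can't reference COUNT(*); aggregates are computed after WHERE

Fix: Group first, then use HAVING for the count condition

Corrected query:
SELECT name FROM students GROUP BY name HAVING COUNT(*) > 1

Result:
name
----
Bob 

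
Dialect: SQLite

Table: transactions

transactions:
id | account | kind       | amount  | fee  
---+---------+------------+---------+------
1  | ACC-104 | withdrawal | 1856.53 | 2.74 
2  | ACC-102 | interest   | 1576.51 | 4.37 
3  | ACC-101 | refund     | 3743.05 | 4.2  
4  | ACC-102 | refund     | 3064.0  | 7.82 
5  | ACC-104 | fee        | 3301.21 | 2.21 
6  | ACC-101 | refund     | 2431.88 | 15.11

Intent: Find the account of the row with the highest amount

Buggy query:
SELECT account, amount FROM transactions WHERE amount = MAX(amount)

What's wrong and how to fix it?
Bug: WHERE is evaluated per row; an aggregate over the whole table isn't defined there

Fix: Use a subquery: WHERE amount = (SELECT MAX(amount) FROM transactions)

Corrected query:
SELECT account, amount FROM transactions WHERE amount = (SELECT MAX(amount) FROM transactions)

Result:
account | amount 
--------+--------
ACC-101 | 3743.05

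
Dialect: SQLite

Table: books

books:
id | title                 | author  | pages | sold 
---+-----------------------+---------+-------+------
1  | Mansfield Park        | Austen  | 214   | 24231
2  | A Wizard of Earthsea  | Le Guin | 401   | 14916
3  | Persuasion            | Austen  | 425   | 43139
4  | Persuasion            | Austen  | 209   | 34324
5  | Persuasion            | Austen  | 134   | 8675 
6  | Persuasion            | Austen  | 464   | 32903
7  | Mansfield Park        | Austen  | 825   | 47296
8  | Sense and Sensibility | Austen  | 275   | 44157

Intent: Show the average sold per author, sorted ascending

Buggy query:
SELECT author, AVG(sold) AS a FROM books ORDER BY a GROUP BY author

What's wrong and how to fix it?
Bug: GROUP BY must precede ORDER BY

Fix: Reorder: SELECT … FROM … GROUP BY … ORDER BY …

Corrected query:
SELECT author, AVG(sold) AS a FROM books GROUP BY author ORDER BY a

Result:
author  | a           
--------+-------------
Le Guin | 14916       
Austen  | 33532.142857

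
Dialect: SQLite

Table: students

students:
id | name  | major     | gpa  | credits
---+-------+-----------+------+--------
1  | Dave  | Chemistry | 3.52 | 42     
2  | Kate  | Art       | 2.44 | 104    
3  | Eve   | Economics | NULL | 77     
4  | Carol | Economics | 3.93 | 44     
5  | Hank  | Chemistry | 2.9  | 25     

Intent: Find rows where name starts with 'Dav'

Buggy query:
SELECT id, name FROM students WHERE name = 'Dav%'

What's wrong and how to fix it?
Bug: '=' compares the literal string including the % character; pattern matching needs LIKE

Fix: Replace '=' with LIKE so 'Dav%' is treated as a pattern

Corrected query:
SELECT id, name FROM students WHERE name LIKE 'Dav%'

Result:
id | name
---+-----
1  | Dave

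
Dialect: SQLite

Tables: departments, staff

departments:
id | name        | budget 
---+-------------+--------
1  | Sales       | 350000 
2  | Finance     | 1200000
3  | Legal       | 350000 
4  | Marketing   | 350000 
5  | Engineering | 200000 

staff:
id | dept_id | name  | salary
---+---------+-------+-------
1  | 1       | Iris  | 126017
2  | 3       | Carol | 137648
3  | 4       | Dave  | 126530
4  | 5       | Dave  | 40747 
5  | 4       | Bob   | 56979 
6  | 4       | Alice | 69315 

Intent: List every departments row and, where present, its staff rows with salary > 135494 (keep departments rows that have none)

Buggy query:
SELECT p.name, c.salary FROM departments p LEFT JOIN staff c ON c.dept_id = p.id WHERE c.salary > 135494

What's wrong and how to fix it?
Bug: A WHERE condition on the right-hand table after LEFT JOIN drops unmatched parents

Fix: Put 'c.salary > 135494' in the JOIN's ON clause instead of WHERE

Corrected query:
SELECT p.name, c.salary FROM departments p LEFT JOIN staff c ON c.dept_id = p.id AND c.salary > 135494

Result:
name        | salary
------------+-------
Sales       | NULL  
Finance     | NULL  
Legal       | 137648
Marketing   | NULL  
Engineering | NULL  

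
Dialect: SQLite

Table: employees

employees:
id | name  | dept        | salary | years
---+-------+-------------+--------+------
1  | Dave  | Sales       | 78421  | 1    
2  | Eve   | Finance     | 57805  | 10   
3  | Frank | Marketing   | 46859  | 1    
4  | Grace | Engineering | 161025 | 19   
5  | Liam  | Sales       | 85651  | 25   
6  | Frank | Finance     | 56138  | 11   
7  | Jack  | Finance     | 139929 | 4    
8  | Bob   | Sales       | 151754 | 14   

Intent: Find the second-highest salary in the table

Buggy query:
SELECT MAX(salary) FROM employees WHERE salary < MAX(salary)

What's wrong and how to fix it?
Bug: MAX(salary) on the right of the comparison is an aggregate-in-WHERE error

Fix: Put the inner MAX in a scalar subquery

Corrected query:
SELECT MAX(salary) FROM employees WHERE salary < (SELECT MAX(salary) FROM employees)

Result:
MAX(salary)
-----------
151754     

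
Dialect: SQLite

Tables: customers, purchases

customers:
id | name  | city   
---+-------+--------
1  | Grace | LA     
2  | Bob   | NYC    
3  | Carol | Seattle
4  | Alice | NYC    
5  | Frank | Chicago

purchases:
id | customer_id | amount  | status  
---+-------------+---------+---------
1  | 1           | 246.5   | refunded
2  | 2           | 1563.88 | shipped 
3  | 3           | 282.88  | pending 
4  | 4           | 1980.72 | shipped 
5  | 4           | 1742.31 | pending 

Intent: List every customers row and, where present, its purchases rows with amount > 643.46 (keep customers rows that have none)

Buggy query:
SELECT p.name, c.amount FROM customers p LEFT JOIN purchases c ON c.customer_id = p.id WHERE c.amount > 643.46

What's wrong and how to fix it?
Bug: Filtering c.amount in WHERE discards the NULL rows produced by LEFT JOIN, turning it into an inner join

Fix: Move the right-table condition into the ON clause so unmatched parents are kept

Corrected query:
SELECT p.name, c.amount FROM customers p LEFT JOIN purchases c ON c.customer_id = p.id AND c.amount > 643.46

Result:
name  | amount 
------+--------
Grace | NULL   
Bob   | 1563.88
Carol | NULL   
Alice | 1742.31
Alice | 1980.72
Frank | NULL   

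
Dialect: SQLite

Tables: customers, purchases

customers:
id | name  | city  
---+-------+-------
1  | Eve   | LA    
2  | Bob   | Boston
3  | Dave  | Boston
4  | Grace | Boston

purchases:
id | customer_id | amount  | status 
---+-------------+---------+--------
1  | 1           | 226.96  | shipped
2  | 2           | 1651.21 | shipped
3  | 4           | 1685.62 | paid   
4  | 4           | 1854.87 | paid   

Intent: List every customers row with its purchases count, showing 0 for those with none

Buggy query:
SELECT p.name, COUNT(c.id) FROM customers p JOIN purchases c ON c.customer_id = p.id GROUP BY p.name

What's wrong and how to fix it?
Bug: An inner join excludes parents with zero children

Fix: Switch to LEFT JOIN to retain unmatched parent rows

Corrected query:
SELECT p.name, COUNT(c.id) FROM customers p LEFT JOIN purchases c ON c.customer_id = p.id GROUP BY p.name

Result:
name  | COUNT(c.id)
------+------------
Bob   | 1          
Dave  | 0          
Eve   | 1          
Grace | 2          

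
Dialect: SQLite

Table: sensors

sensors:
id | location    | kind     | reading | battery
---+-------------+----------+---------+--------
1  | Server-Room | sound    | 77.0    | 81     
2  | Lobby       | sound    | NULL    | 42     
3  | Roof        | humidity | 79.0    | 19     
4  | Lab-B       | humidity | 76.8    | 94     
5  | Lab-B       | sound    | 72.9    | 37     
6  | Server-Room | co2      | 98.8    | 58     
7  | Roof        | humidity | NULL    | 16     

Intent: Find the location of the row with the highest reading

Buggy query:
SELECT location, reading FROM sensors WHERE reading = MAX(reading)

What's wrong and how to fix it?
Bug: WHERE is evaluated per row; an aggregate over the whole table isn't defined there

Fix: Wrap MAX in a scalar subquery so WHERE compares against a single value

Corrected query:
SELECT location, reading FROM sensors WHERE reading = (SELECT MAX(reading) FROM sensors)

Result:
location    | reading
------------+--------
Server-Room | 98.8   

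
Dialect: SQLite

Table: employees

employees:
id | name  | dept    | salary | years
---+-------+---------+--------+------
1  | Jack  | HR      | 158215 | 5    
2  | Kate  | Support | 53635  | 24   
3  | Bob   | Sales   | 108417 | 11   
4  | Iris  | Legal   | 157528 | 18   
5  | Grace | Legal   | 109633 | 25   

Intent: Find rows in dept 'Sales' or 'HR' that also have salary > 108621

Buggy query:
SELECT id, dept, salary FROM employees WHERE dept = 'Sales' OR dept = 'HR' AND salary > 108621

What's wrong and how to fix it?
Bug: AND binds tighter than OR, so this parses as dept = 'Sales' OR (dept = 'HR' AND salary > 108621)

Fix: Add parentheses around the OR so the AND applies to both alternatives

Corrected query:
SELECT id, dept, salary FROM employees WHERE (dept = 'Sales' OR dept = 'HR') AND salary > 108621

Result:
id | dept | salary
---+------+-------
1  | HR   | 158215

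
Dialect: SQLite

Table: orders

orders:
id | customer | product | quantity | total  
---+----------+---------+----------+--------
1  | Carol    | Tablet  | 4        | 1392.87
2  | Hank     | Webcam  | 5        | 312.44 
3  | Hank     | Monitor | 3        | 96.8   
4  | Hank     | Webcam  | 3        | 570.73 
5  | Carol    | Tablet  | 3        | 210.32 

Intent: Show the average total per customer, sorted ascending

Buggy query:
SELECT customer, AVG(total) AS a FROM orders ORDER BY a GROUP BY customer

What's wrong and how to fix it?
Bug: ORDER BY appears before GROUP BY; SQL clause order requires GROUP BY first

Fix: Reorder: SELECT … FROM … GROUP BY … ORDER BY …

Corrected query:
SELECT customer, AVG(total) AS a FROM orders GROUP BY customer ORDER BY a

Result:
customer | a         
---------+-----------
Hank     | 326.656667
Carol    | 801.595   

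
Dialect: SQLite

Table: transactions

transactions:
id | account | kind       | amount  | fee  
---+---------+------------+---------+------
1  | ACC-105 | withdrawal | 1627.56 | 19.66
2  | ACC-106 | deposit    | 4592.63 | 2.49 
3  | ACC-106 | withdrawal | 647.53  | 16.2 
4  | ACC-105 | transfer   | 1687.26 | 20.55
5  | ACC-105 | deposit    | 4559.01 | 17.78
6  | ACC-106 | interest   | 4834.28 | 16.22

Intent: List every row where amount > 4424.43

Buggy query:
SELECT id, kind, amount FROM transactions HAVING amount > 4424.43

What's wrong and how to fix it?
Bug: HAVING filters the output of aggregation, but this query has no GROUP BY and no aggregate functions, so SQLite rejects it (HAVING clause on a non-aggregate query); the condition here is per row

Fix: Replace HAVING with WHERE since the condition applies to individual rows

Corrected query:
SELECT id, kind, amount FROM transactions WHERE amount > 4424.43

Result:
id | kind     | amount 
---+----------+--------
2  | deposit  | 4592.63
5  | deposit  | 4559.01
6  | interest | 4834.28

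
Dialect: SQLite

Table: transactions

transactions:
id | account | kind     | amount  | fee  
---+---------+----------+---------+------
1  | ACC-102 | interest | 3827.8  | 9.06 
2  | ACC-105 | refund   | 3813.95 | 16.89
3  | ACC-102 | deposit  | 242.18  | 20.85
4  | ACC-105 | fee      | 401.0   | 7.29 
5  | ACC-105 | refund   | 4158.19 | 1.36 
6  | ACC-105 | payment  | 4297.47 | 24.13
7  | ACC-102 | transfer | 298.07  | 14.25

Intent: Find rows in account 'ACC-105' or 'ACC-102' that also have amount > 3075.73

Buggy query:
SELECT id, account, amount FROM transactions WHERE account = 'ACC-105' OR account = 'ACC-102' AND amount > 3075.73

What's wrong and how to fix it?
Bug: Without parentheses, AND is evaluated before OR, so the amount filter only applies to the 'ACC-102' branch

Fix: Group the OR with parentheses (or use IN), then AND the threshold

Corrected query:
SELECT id, account, amount FROM transactions WHERE (account = 'ACC-105' OR account = 'ACC-102') AND amount > 3075.73

Result:
id | account | amount 
---+---------+--------
1  | ACC-102 | 3827.8 
2  | ACC-105 | 3813.95
5  | ACC-105 | 4158.19
6  | ACC-105 | 4297.47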